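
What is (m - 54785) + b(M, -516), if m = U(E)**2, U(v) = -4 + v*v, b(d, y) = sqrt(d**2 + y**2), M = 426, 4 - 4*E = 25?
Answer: -13882831/256 + 6*sqrt(12437) ≈ -53561.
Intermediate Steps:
E = -21/4 (E = 1 - 1/4*25 = 1 - 25/4 = -21/4 ≈ -5.2500)
U(v) = -4 + v**2
m = 142129/256 (m = (-4 + (-21/4)**2)**2 = (-4 + 441/16)**2 = (377/16)**2 = 142129/256 ≈ 555.19)
(m - 54785) + b(M, -516) = (142129/256 - 54785) + sqrt(426**2 + (-516)**2) = -13882831/256 + sqrt(181476 + 266256) = -13882831/256 + sqrt(447732) = -13882831/256 + 6*sqrt(12437)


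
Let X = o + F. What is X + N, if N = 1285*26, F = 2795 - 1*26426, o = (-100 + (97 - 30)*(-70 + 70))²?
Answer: 19779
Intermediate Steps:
o = 10000 (o = (-100 + 67*0)² = (-100 + 0)² = (-100)² = 10000)
F = -23631 (F = 2795 - 26426 = -23631)
N = 33410
X = -13631 (X = 10000 - 23631 = -13631)
X + N = -13631 + 33410 = 19779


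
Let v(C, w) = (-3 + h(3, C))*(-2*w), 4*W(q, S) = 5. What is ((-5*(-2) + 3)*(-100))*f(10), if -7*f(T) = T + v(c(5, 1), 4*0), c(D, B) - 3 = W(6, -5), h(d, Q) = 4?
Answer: 13000/7 ≈ 1857.1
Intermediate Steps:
W(q, S) = 5/4 (W(q, S) = (¼)*5 = 5/4)
c(D, B) = 17/4 (c(D, B) = 3 + 5/4 = 17/4)
v(C, w) = -2*w (v(C, w) = (-3 + 4)*(-2*w) = 1*(-2*w) = -2*w)
f(T) = -T/7 (f(T) = -(T - 8*0)/7 = -(T - 2*0)/7 = -(T + 0)/7 = -T/7)
((-5*(-2) + 3)*(-100))*f(10) = ((-5*(-2) + 3)*(-100))*(-⅐*10) = ((10 + 3)*(-100))*(-10/7) = (13*(-100))*(-10/7) = -1300*(-10/7) = 13000/7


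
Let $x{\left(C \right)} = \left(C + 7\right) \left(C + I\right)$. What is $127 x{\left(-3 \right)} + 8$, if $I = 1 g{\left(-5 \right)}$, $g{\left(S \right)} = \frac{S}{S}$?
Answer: $-1008$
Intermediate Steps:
$g{\left(S \right)} = 1$
$I = 1$ ($I = 1 \cdot 1 = 1$)
$x{\left(C \right)} = \left(1 + C\right) \left(7 + C\right)$ ($x{\left(C \right)} = \left(C + 7\right) \left(C + 1\right) = \left(7 + C\right) \left(1 + C\right) = \left(1 + C\right) \left(7 + C\right)$)
$127 x{\left(-3 \right)} + 8 = 127 \left(7 + \left(-3\right)^{2} + 8 \left(-3\right)\right) + 8 = 127 \left(7 + 9 - 24\right) + 8 = 127 \left(-8\right) + 8 = -1016 + 8 = -1008$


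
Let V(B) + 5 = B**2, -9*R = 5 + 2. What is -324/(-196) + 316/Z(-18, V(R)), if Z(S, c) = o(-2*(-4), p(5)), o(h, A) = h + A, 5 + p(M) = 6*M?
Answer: 18157/1617 ≈ 11.229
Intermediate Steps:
R = -7/9 (R = -(5 + 2)/9 = -1/9*7 = -7/9 ≈ -0.77778)
V(B) = -5 + B**2
p(M) = -5 + 6*M
o(h, A) = A + h
Z(S, c) = 33 (Z(S, c) = (-5 + 6*5) - 2*(-4) = (-5 + 30) + 8 = 25 + 8 = 33)
-324/(-196) + 316/Z(-18, V(R)) = -324/(-196) + 316/33 = -324*(-1/196) + 316*(1/33) = 81/49 + 316/33 = 18157/1617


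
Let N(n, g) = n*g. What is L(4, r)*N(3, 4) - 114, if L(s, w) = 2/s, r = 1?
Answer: -108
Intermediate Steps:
N(n, g) = g*n
L(4, r)*N(3, 4) - 114 = (2/4)*(4*3) - 114 = (2*(¼))*12 - 114 = (½)*12 - 114 = 6 - 114 = -108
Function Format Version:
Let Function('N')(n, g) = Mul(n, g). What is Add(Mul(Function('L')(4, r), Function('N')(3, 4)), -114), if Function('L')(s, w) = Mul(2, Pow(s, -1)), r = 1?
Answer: -108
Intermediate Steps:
Function('N')(n, g) = Mul(g, n)
Add(Mul(Function('L')(4, r), Function('N')(3, 4)), -114) = Add(Mul(Mul(2, Pow(4, -1)), Mul(4, 3)), -114) = Add(Mul(Mul(2, Rational(1, 4)), 12), -114) = Add(Mul(Rational(1, 2), 12), -114) = Add(6, -114) = -108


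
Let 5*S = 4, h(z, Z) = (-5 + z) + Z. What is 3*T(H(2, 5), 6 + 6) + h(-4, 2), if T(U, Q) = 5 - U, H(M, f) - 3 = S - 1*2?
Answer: 13/5 ≈ 2.6000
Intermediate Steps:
h(z, Z) = -5 + Z + z
S = 4/5 (S = (1/5)*4 = 4/5 ≈ 0.80000)
H(M, f) = 9/5 (H(M, f) = 3 + (4/5 - 1*2) = 3 + (4/5 - 2) = 3 - 6/5 = 9/5)
3*T(H(2, 5), 6 + 6) + h(-4, 2) = 3*(5 - 1*9/5) + (-5 + 2 - 4) = 3*(5 - 9/5) - 7 = 3*(16/5) - 7 = 48/5 - 7 = 13/5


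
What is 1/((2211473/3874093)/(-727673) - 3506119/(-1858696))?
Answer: 5239799477565771944/9884000861031209883 ≈ 0.53013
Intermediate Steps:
1/((2211473/3874093)/(-727673) - 3506119/(-1858696)) = 1/((2211473*(1/3874093))*(-1/727673) - 3506119*(-1/1858696)) = 1/((2211473/3874093)*(-1/727673) + 3506119/1858696) = 1/(-2211473/2819072875589 + 3506119/1858696) = 1/(9884000861031209883/5239799477565771944) = 5239799477565771944/9884000861031209883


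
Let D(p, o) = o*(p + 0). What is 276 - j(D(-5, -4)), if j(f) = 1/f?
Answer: 5519/20 ≈ 275.95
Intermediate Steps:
D(p, o) = o*p
j(f) = 1/f
276 - j(D(-5, -4)) = 276 - 1/((-4*(-5))) = 276 - 1/20 = 5519/20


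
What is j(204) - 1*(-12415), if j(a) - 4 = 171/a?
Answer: 844549/68 ≈ 12420.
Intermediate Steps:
j(a) = 4 + 171/a
j(204) - 1*(-12415) = (4 + 171/204) - 1*(-12415) = (4 + 171*(1/204)) + 12415 = (4 + 57/68) + 12415 = 329/68 + 12415 = 844549/68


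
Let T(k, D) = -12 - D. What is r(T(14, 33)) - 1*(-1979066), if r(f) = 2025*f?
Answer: 1887941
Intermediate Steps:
r(T(14, 33)) - 1*(-1979066) = 2025*(-12 - 1*33) - 1*(-1979066) = 2025*(-12 - 33) + 1979066 = 2025*(-45) + 1979066 = -91125 + 1979066 = 1887941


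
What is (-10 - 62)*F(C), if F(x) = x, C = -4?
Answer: 288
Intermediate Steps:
(-10 - 62)*F(C) = (-10 - 62)*(-4) = -72*(-4) = 288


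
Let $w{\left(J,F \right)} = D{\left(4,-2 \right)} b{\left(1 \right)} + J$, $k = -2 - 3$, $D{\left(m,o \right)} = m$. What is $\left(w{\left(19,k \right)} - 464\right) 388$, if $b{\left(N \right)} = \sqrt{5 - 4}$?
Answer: $-171108$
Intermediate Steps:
$b{\left(N \right)} = 1$ ($b{\left(N \right)} = \sqrt{1} = 1$)
$k = -5$
$w{\left(J,F \right)} = 4 + J$ ($w{\left(J,F \right)} = 4 \cdot 1 + J = 4 + J$)
$\left(w{\left(19,k \right)} - 464\right) 388 = \left(\left(4 + 19\right) - 464\right) 388 = \left(23 - 464\right) 388 = \left(-441\right) 388 = -171108$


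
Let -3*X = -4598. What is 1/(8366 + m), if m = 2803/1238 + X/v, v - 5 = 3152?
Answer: 1065918/8920400855 ≈ 0.00011949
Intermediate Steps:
X = 4598/3 (X = -⅓*(-4598) = 4598/3 ≈ 1532.7)
v = 3157 (v = 5 + 3152 = 3157)
m = 2930867/1065918 (m = 2803/1238 + (4598/3)/3157 = 2803*(1/1238) + (4598/3)*(1/3157) = 2803/1238 + 418/861 = 2930867/1065918 ≈ 2.7496)
1/(8366 + m) = 1/(8366 + 2930867/1065918) = 1/(8920400855/1065918) = 1065918/8920400855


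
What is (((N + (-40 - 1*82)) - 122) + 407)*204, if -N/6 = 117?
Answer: -109956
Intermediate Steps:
N = -702 (N = -6*117 = -702)
(((N + (-40 - 1*82)) - 122) + 407)*204 = (((-702 + (-40 - 1*82)) - 122) + 407)*204 = (((-702 + (-40 - 82)) - 122) + 407)*204 = (((-702 - 122) - 122) + 407)*204 = ((-824 - 122) + 407)*204 = (-946 + 407)*204 = -539*204 = -109956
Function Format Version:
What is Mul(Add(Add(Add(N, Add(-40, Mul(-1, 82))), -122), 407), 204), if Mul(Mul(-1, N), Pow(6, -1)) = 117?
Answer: -109956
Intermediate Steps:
N = -702 (N = Mul(-6, 117) = -702)
Mul(Add(Add(Add(N, Add(-40, Mul(-1, 82))), -122), 407), 204) = Mul(Add(Add(Add(-702, Add(-40, Mul(-1, 82))), -122), 407), 204) = Mul(Add(Add(Add(-702, Add(-40, -82)), -122), 407), 204) = Mul(Add(Add(Add(-702, -122), -122), 407), 204) = Mul(Add(Add(-824, -122), 407), 204) = Mul(Add(-946, 407), 204) = Mul(-539, 204) = -109956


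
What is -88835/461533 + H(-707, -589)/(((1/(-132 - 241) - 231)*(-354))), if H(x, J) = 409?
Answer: -2639240054879/14077705411848 ≈ -0.18748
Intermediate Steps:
-88835/461533 + H(-707, -589)/(((1/(-132 - 241) - 231)*(-354))) = -88835/461533 + 409/(((1/(-132 - 241) - 231)*(-354))) = -88835*1/461533 + 409/(((1/(-373) - 231)*(-354))) = -88835/461533 + 409/(((-1/373 - 231)*(-354))) = -88835/461533 + 409/((-86164/373*(-354))) = -88835/461533 + 409/(30502056/373) = -88835/461533 + 409*(373/30502056) = -88835/461533 + 152557/30502056 = -2639240054879/14077705411848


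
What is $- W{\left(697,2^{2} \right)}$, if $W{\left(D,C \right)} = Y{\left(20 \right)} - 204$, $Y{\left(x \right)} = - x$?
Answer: $224$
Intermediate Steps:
$W{\left(D,C \right)} = -224$ ($W{\left(D,C \right)} = \left(-1\right) 20 - 204 = -20 - 204 = -224$)
$- W{\left(697,2^{2} \right)} = \left(-1\right) \left(-224\right) = 224$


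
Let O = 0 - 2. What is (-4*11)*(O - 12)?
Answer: 616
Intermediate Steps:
O = -2
(-4*11)*(O - 12) = (-4*11)*(-2 - 12) = -44*(-14) = 616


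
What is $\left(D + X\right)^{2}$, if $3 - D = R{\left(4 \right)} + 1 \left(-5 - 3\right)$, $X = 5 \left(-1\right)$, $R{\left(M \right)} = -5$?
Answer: $121$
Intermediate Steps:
$X = -5$
$D = 16$ ($D = 3 - \left(-5 + 1 \left(-5 - 3\right)\right) = 3 - \left(-5 + 1 \left(-8\right)\right) = 3 - \left(-5 - 8\right) = 3 - -13 = 3 + 13 = 16$)
$\left(D + X\right)^{2} = \left(16 - 5\right)^{2} = 11^{2} = 121$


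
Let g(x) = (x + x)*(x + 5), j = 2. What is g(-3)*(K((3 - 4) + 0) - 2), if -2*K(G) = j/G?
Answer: 12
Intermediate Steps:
g(x) = 2*x*(5 + x) (g(x) = (2*x)*(5 + x) = 2*x*(5 + x))
K(G) = -1/G
g(-3)*(K((3 - 4) + 0) - 2) = (2*(-3)*(5 - 3))*(-1/((3 - 4) + 0) - 2) = (2*(-3)*2)*(-1/(-1 + 0) - 2) = -12*(-1/(-1) - 2) = -12*(-1*(-1) - 2) = -12*(1 - 2) = -12*(-1) = 12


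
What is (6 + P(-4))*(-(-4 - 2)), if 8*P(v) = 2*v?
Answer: 30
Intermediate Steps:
P(v) = v/4 (P(v) = (2*v)/8 = v/4)
(6 + P(-4))*(-(-4 - 2)) = (6 + (¼)*(-4))*(-(-4 - 2)) = (6 - 1)*(-1*(-6)) = 5*6 = 30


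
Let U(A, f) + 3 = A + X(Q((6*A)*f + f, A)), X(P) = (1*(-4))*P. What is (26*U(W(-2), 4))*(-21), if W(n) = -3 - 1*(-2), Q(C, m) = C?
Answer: -41496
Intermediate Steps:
X(P) = -4*P
W(n) = -1 (W(n) = -3 + 2 = -1)
U(A, f) = -3 + A - 4*f - 24*A*f (U(A, f) = -3 + (A - 4*((6*A)*f + f)) = -3 + (A - 4*(6*A*f + f)) = -3 + (A - 4*(f + 6*A*f)) = -3 + (A + (-4*f - 24*A*f)) = -3 + (A - 4*f - 24*A*f) = -3 + A - 4*f - 24*A*f)
(26*U(W(-2), 4))*(-21) = (26*(-3 - 1 - 4*4*(1 + 6*(-1))))*(-21) = (26*(-3 - 1 - 4*4*(1 - 6)))*(-21) = (26*(-3 - 1 - 4*4*(-5)))*(-21) = (26*(-3 - 1 + 80))*(-21) = (26*76)*(-21) = 1976*(-21) = -41496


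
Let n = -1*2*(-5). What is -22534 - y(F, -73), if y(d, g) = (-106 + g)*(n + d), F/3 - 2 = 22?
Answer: -7856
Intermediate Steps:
F = 72 (F = 6 + 3*22 = 6 + 66 = 72)
n = 10 (n = -2*(-5) = 10)
y(d, g) = (-106 + g)*(10 + d)
-22534 - y(F, -73) = -22534 - (-1060 - 106*72 + 10*(-73) + 72*(-73)) = -22534 - (-1060 - 7632 - 730 - 5256) = -22534 - 1*(-14678) = -22534 + 14678 = -7856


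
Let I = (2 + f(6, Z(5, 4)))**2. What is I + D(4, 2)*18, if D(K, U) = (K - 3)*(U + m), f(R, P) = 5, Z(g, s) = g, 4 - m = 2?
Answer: 121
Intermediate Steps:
m = 2 (m = 4 - 1*2 = 4 - 2 = 2)
I = 49 (I = (2 + 5)**2 = 7**2 = 49)
D(K, U) = (-3 + K)*(2 + U) (D(K, U) = (K - 3)*(U + 2) = (-3 + K)*(2 + U))
I + D(4, 2)*18 = 49 + (-6 - 3*2 + 2*4 + 4*2)*18 = 49 + (-6 - 6 + 8 + 8)*18 = 49 + 4*18 = 49 + 72 = 121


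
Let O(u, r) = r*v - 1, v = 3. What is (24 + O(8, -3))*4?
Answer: 56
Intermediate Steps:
O(u, r) = -1 + 3*r (O(u, r) = r*3 - 1 = 3*r - 1 = -1 + 3*r)
(24 + O(8, -3))*4 = (24 + (-1 + 3*(-3)))*4 = (24 + (-1 - 9))*4 = (24 - 10)*4 = 14*4 = 56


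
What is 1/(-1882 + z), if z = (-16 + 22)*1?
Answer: -1/1876 ≈ -0.00053305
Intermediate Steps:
z = 6 (z = 6*1 = 6)
1/(-1882 + z) = 1/(-1882 + 6) = 1/(-1876) = -1/1876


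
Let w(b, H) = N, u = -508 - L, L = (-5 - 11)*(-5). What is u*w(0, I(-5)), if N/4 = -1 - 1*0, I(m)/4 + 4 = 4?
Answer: 2352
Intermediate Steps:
L = 80 (L = -16*(-5) = 80)
I(m) = 0 (I(m) = -16 + 4*4 = -16 + 16 = 0)
N = -4 (N = 4*(-1 - 1*0) = 4*(-1 + 0) = 4*(-1) = -4)
u = -588 (u = -508 - 1*80 = -508 - 80 = -588)
w(b, H) = -4
u*w(0, I(-5)) = -588*(-4) = 2352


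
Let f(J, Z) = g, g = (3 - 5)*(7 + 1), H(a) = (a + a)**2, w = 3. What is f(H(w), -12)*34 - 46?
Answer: -590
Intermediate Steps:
H(a) = 4*a**2 (H(a) = (2*a)**2 = 4*a**2)
g = -16 (g = -2*8 = -16)
f(J, Z) = -16
f(H(w), -12)*34 - 46 = -16*34 - 46 = -544 - 46 = -590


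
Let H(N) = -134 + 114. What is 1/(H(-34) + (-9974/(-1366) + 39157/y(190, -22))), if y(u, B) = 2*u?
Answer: 259540/23448491 ≈ 0.011069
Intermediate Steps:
H(N) = -20
1/(H(-34) + (-9974/(-1366) + 39157/y(190, -22))) = 1/(-20 + (-9974/(-1366) + 39157/((2*190)))) = 1/(-20 + (-9974*(-1/1366) + 39157/380)) = 1/(-20 + (4987/683 + 39157*(1/380))) = 1/(-20 + (4987/683 + 39157/380)) = 1/(-20 + 28639291/259540) = 1/(23448491/259540) = 259540/23448491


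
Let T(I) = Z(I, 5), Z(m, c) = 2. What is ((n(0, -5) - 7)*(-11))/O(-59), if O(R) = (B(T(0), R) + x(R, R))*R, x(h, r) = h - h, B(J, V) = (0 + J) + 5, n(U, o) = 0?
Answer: -11/59 ≈ -0.18644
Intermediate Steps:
T(I) = 2
B(J, V) = 5 + J (B(J, V) = J + 5 = 5 + J)
x(h, r) = 0
O(R) = 7*R (O(R) = ((5 + 2) + 0)*R = (7 + 0)*R = 7*R)
((n(0, -5) - 7)*(-11))/O(-59) = ((0 - 7)*(-11))/((7*(-59))) = -7*(-11)/(-413) = 77*(-1/413) = -11/59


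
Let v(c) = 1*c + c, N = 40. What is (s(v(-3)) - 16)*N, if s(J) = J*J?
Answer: 800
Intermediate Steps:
v(c) = 2*c (v(c) = c + c = 2*c)
s(J) = J²
(s(v(-3)) - 16)*N = ((2*(-3))² - 16)*40 = ((-6)² - 16)*40 = (36 - 16)*40 = 20*40 = 800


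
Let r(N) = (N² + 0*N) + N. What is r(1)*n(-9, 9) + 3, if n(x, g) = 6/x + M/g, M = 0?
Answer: 5/3 ≈ 1.6667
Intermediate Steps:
r(N) = N + N² (r(N) = (N² + 0) + N = N² + N = N + N²)
n(x, g) = 6/x (n(x, g) = 6/x + 0/g = 6/x + 0 = 6/x)
r(1)*n(-9, 9) + 3 = (1*(1 + 1))*(6/(-9)) + 3 = (1*2)*(6*(-⅑)) + 3 = 2*(-⅔) + 3 = -4/3 + 3 = 5/3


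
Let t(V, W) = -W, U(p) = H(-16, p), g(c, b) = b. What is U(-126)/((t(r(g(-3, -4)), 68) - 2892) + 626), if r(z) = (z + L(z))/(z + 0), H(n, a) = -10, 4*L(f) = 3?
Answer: 5/1167 ≈ 0.0042845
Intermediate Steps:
L(f) = ¾ (L(f) = (¼)*3 = ¾)
U(p) = -10
r(z) = (¾ + z)/z (r(z) = (z + ¾)/(z + 0) = (¾ + z)/z)
U(-126)/((t(r(g(-3, -4)), 68) - 2892) + 626) = -10/((-1*68 - 2892) + 626) = -10/((-68 - 2892) + 626) = -10/(-2960 + 626) = -10/(-2334) = -10*(-1/2334) = 5/1167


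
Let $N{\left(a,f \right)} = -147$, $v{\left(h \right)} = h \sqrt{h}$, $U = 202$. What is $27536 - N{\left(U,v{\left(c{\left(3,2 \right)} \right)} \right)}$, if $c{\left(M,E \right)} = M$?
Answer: $27683$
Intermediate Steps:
$v{\left(h \right)} = h^{\frac{3}{2}}$
$27536 - N{\left(U,v{\left(c{\left(3,2 \right)} \right)} \right)} = 27536 - -147 = 27536 + 147 = 27683$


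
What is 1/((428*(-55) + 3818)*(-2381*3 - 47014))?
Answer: 1/1068084354 ≈ 9.3626e-10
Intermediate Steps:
1/((428*(-55) + 3818)*(-2381*3 - 47014)) = 1/((-23540 + 3818)*(-7143 - 47014)) = 1/(-19722*(-54157)) = 1/1068084354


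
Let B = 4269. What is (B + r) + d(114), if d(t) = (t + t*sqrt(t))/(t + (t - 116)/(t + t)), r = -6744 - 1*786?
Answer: -42363699/12995 + 12996*sqrt(114)/12995 ≈ -3249.3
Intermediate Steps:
r = -7530 (r = -6744 - 786 = -7530)
d(t) = (t + t**(3/2))/(t + (-116 + t)/(2*t)) (d(t) = (t + t**(3/2))/(t + (-116 + t)/((2*t))) = (t + t**(3/2))/(t + (-116 + t)*(1/(2*t))) = (t + t**(3/2))/(t + (-116 + t)/(2*t)))
(B + r) + d(114) = (4269 - 7530) + 2*(114**2 + 114**(5/2))/(-116 + 114 + 2*114**2) = -3261 + 2*(12996 + 12996*sqrt(114))/(-116 + 114 + 2*12996) = -3261 + 2*(12996 + 12996*sqrt(114))/(-116 + 114 + 25992) = -3261 + 2*(12996 + 12996*sqrt(114))/25990 = -3261 + 2*(1/25990)*(12996 + 12996*sqrt(114)) = -3261 + (12996/12995 + 12996*sqrt(114)/12995) = -42363699/12995 + 12996*sqrt(114)/12995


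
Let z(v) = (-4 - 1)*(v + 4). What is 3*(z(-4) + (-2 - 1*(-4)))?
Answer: 6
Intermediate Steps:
z(v) = -20 - 5*v (z(v) = -5*(4 + v) = -20 - 5*v)
3*(z(-4) + (-2 - 1*(-4))) = 3*((-20 - 5*(-4)) + (-2 - 1*(-4))) = 3*((-20 + 20) + (-2 + 4)) = 3*(0 + 2) = 3*2 = 6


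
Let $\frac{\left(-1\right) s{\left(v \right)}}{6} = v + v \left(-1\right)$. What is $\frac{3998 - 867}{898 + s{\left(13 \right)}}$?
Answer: $\frac{3131}{898} \approx 3.4866$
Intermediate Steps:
$s{\left(v \right)} = 0$ ($s{\left(v \right)} = - 6 \left(v + v \left(-1\right)\right) = - 6 \left(v - v\right) = \left(-6\right) 0 = 0$)
$\frac{3998 - 867}{898 + s{\left(13 \right)}} = \frac{3998 - 867}{898 + 0} = \frac{3131}{898}$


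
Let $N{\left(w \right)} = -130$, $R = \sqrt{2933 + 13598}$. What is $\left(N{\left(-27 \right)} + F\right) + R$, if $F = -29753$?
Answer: $-29883 + \sqrt{16531} \approx -29754.0$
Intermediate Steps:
$R = \sqrt{16531} \approx 128.57$
$\left(N{\left(-27 \right)} + F\right) + R = \left(-130 - 29753\right) + \sqrt{16531} = -29883 + \sqrt{16531}$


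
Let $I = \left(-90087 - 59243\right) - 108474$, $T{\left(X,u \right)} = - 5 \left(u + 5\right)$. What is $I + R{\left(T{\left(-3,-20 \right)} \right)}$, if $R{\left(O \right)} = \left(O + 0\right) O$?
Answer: $-252179$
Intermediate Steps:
$T{\left(X,u \right)} = -25 - 5 u$ ($T{\left(X,u \right)} = - 5 \left(5 + u\right) = -25 - 5 u$)
$R{\left(O \right)} = O^{2}$ ($R{\left(O \right)} = O O = O^{2}$)
$I = -257804$ ($I = \left(-90087 - 59243\right) - 108474 = -149330 - 108474 = -257804$)
$I + R{\left(T{\left(-3,-20 \right)} \right)} = -257804 + \left(-25 - -100\right)^{2} = -257804 + \left(-25 + 100\right)^{2} = -257804 + 75^{2} = -257804 + 5625 = -252179$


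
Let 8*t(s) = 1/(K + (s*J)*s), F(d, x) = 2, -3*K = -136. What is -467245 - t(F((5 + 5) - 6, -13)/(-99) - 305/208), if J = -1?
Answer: -8543893093809323/18285681047 ≈ -4.6725e+5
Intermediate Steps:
K = 136/3 (K = -⅓*(-136) = 136/3 ≈ 45.333)
t(s) = 1/(8*(136/3 - s²)) (t(s) = 1/(8*(136/3 + (s*(-1))*s)) = 1/(8*(136/3 + (-s)*s)) = 1/(8*(136/3 - s²)))
-467245 - t(F((5 + 5) - 6, -13)/(-99) - 305/208) = -467245 - (-3)/(-1088 + 24*(2/(-99) - 305/208)²) = -467245 - (-3)/(-1088 + 24*(2*(-1/99) - 305*1/208)²) = -467245 - (-3)/(-1088 + 24*(-2/99 - 305/208)²) = -467245 - (-3)/(-1088 + 24*(-30611/20592)²) = -467245 - (-3)/(-1088 + 24*(937033321/424030464)) = -467245 - (-3)/(-1088 + 937033321/17667936) = -467245 - (-3)/(-18285681047/17667936) = -467245 - (-3)*(-17667936)/18285681047 = -467245 - 1*53003808/18285681047 = -467245 - 53003808/18285681047 = -8543893093809323/18285681047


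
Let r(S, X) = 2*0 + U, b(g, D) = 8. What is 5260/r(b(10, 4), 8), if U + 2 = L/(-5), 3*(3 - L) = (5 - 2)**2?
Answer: -2630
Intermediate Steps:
L = 0 (L = 3 - (5 - 2)**2/3 = 3 - 1/3*3**2 = 3 - 1/3*9 = 3 - 3 = 0)
U = -2 (U = -2 + 0/(-5) = -2 + 0*(-1/5) = -2 + 0 = -2)
r(S, X) = -2 (r(S, X) = 2*0 - 2 = 0 - 2 = -2)
5260/r(b(10, 4), 8) = 5260/(-2) = 5260*(-1/2) = -2630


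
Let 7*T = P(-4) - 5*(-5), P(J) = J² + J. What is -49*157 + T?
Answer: -53814/7 ≈ -7687.7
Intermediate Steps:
P(J) = J + J²
T = 37/7 (T = (-4*(1 - 4) - 5*(-5))/7 = (-4*(-3) + 25)/7 = (12 + 25)/7 = (⅐)*37 = 37/7 ≈ 5.2857)
-49*157 + T = -49*157 + 37/7 = -7693 + 37/7 = -53814/7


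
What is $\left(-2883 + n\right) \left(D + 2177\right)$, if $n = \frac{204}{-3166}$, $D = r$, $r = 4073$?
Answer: $- \frac{28524318750}{1583} \approx -1.8019 \cdot 10^{7}$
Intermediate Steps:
$D = 4073$
$n = - \frac{102}{1583}$ ($n = 204 \left(- \frac{1}{3166}\right) = - \frac{102}{1583} \approx -0.064435$)
$\left(-2883 + n\right) \left(D + 2177\right) = \left(-2883 - \frac{102}{1583}\right) \left(4073 + 2177\right) = \left(- \frac{4563891}{1583}\right) 6250 = - \frac{28524318750}{1583}$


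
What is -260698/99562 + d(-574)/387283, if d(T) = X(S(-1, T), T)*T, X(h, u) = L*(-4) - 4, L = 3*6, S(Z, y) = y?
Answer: -48310305423/19279335023 ≈ -2.5058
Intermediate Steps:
L = 18
X(h, u) = -76 (X(h, u) = 18*(-4) - 4 = -72 - 4 = -76)
d(T) = -76*T
-260698/99562 + d(-574)/387283 = -260698/99562 - 76*(-574)/387283 = -260698*1/99562 + 43624*(1/387283) = -130349/49781 + 43624/387283 = -48310305423/19279335023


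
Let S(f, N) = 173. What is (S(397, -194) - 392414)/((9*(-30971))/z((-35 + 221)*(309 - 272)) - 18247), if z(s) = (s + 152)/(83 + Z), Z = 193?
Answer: 1379511597/102640681 ≈ 13.440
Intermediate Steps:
z(s) = 38/69 + s/276 (z(s) = (s + 152)/(83 + 193) = (152 + s)/276 = (152 + s)*(1/276) = 38/69 + s/276)
(S(397, -194) - 392414)/((9*(-30971))/z((-35 + 221)*(309 - 272)) - 18247) = (173 - 392414)/((9*(-30971))/(38/69 + ((-35 + 221)*(309 - 272))/276) - 18247) = -392241/(-278739/(38/69 + (186*37)/276) - 18247) = -392241/(-278739/(38/69 + (1/276)*6882) - 18247) = -392241/(-278739/(38/69 + 1147/46) - 18247) = -392241/(-278739/3517/138 - 18247) = -392241/(-278739*138/3517 - 18247) = -392241/(-38465982/3517 - 18247) = -392241/(-102640681/3517) = -392241*(-3517/102640681) = 1379511597/102640681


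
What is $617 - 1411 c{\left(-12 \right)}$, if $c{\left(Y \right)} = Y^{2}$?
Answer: $-202567$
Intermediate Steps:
$617 - 1411 c{\left(-12 \right)} = 617 - 1411 \left(-12\right)^{2} = 617 - 203184 = -202567$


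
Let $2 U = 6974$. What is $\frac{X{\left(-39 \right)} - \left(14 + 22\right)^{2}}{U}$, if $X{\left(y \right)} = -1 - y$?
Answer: $- \frac{1258}{3487} \approx -0.36077$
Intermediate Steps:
$U = 3487$ ($U = \frac{1}{2} \cdot 6974 = 3487$)
$\frac{X{\left(-39 \right)} - \left(14 + 22\right)^{2}}{U} = \frac{\left(-1 - -39\right) - \left(14 + 22\right)^{2}}{3487} = \left(\left(-1 + 39\right) - 36^{2}\right) \frac{1}{3487} = \left(38 - 1296\right) \frac{1}{3487} = \left(-1258\right) \frac{1}{3487} = - \frac{1258}{3487}$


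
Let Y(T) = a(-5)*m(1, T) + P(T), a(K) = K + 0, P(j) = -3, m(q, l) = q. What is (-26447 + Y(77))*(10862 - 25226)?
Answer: 379999620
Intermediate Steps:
a(K) = K
Y(T) = -8 (Y(T) = -5*1 - 3 = -5 - 3 = -8)
(-26447 + Y(77))*(10862 - 25226) = (-26447 - 8)*(10862 - 25226) = -26455*(-14364) = 379999620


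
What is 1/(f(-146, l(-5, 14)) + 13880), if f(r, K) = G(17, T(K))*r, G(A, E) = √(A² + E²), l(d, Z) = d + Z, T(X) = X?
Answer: 347/4619187 + 73*√370/92383740 ≈ 9.0321e-5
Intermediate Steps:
l(d, Z) = Z + d
f(r, K) = r*√(289 + K²) (f(r, K) = √(17² + K²)*r = √(289 + K²)*r = r*√(289 + K²))
1/(f(-146, l(-5, 14)) + 13880) = 1/(-146*√(289 + (14 - 5)²) + 13880) = 1/(-146*√(289 + 9²) + 13880) = 1/(-146*√(289 + 81) + 13880) = 1/(-146*√370 + 13880) = 1/(13880 - 146*√370)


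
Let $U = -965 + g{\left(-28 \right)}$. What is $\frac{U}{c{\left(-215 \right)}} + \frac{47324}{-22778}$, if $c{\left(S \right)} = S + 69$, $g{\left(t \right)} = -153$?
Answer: $\frac{4639125}{831397} \approx 5.5799$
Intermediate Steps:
$c{\left(S \right)} = 69 + S$
$U = -1118$ ($U = -965 - 153 = -1118$)
$\frac{U}{c{\left(-215 \right)}} + \frac{47324}{-22778} = - \frac{1118}{69 - 215} + \frac{47324}{-22778} = - \frac{1118}{-146} + 47324 \left(- \frac{1}{22778}\right) = \left(-1118\right) \left(- \frac{1}{146}\right) - \frac{23662}{11389} = \frac{559}{73} - \frac{23662}{11389} = \frac{4639125}{831397}$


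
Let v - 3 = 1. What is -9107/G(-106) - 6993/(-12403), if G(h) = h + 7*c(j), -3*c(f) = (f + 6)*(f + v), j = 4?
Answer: 345002217/10889834 ≈ 31.681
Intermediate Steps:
v = 4 (v = 3 + 1 = 4)
c(f) = -(4 + f)*(6 + f)/3 (c(f) = -(f + 6)*(f + 4)/3 = -(6 + f)*(4 + f)/3 = -(4 + f)*(6 + f)/3)
G(h) = -560/3 + h (G(h) = h + 7*(-8 - 10/3*4 - ⅓*4²) = h + 7*(-8 - 40/3 - ⅓*16) = h + 7*(-8 - 40/3 - 16/3) = h + 7*(-80/3) = h - 560/3 = -560/3 + h)
-9107/G(-106) - 6993/(-12403) = -9107/(-560/3 - 106) - 6993/(-12403) = -9107/(-878/3) - 6993*(-1/12403) = -9107*(-3/878) + 6993/12403 = 27321/878 + 6993/12403 = 345002217/10889834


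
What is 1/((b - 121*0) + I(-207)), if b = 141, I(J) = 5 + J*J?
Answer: 1/42995 ≈ 2.3259e-5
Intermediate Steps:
I(J) = 5 + J**2
1/((b - 121*0) + I(-207)) = 1/((141 - 121*0) + (5 + (-207)**2)) = 1/((141 + 0) + (5 + 42849)) = 1/(141 + 42854) = 1/42995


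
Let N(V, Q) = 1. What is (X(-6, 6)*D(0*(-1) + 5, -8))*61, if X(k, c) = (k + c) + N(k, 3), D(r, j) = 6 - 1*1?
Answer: 305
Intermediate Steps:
D(r, j) = 5 (D(r, j) = 6 - 1 = 5)
X(k, c) = 1 + c + k (X(k, c) = (k + c) + 1 = (c + k) + 1 = 1 + c + k)
(X(-6, 6)*D(0*(-1) + 5, -8))*61 = ((1 + 6 - 6)*5)*61 = (1*5)*61 = 5*61 = 305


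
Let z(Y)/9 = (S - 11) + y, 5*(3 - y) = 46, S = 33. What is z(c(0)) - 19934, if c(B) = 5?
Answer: -98959/5 ≈ -19792.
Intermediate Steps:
y = -31/5 (y = 3 - ⅕*46 = 3 - 46/5 = -31/5 ≈ -6.2000)
z(Y) = 711/5 (z(Y) = 9*((33 - 11) - 31/5) = 9*(22 - 31/5) = 9*(79/5) = 711/5)
z(c(0)) - 19934 = 711/5 - 19934 = -98959/5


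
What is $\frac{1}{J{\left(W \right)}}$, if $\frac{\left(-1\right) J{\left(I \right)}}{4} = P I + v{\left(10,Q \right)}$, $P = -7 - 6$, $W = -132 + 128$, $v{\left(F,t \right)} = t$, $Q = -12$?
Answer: $- \frac{1}{160} \approx -0.00625$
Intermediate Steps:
$W = -4$
$P = -13$ ($P = -7 - 6 = -13$)
$J{\left(I \right)} = 48 + 52 I$ ($J{\left(I \right)} = - 4 \left(- 13 I - 12\right) = - 4 \left(-12 - 13 I\right) = 48 + 52 I$)
$\frac{1}{J{\left(W \right)}} = \frac{1}{48 + 52 \left(-4\right)} = \frac{1}{48 - 208} = \frac{1}{-160} = - \frac{1}{160}$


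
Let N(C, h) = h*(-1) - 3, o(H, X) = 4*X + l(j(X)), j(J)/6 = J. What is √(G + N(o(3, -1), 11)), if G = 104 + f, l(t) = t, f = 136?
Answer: √226 ≈ 15.033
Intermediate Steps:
j(J) = 6*J
o(H, X) = 10*X (o(H, X) = 4*X + 6*X = 10*X)
N(C, h) = -3 - h (N(C, h) = -h - 3 = -3 - h)
G = 240 (G = 104 + 136 = 240)
√(G + N(o(3, -1), 11)) = √(240 + (-3 - 1*11)) = √(240 + (-3 - 11)) = √(240 - 14) = √226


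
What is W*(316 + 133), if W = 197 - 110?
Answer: 39063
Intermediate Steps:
W = 87
W*(316 + 133) = 87*(316 + 133) = 87*449 = 39063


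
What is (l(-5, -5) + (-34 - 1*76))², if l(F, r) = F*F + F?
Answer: 8100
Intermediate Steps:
l(F, r) = F + F² (l(F, r) = F² + F = F + F²)
(l(-5, -5) + (-34 - 1*76))² = (-5*(1 - 5) + (-34 - 1*76))² = (-5*(-4) + (-34 - 76))² = (20 - 110)² = (-90)² = 8100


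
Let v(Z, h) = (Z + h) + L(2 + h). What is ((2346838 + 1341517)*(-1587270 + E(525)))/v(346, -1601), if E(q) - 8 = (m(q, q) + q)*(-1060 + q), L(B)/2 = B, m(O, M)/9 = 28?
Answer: 7387616465735/4453 ≈ 1.6590e+9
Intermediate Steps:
m(O, M) = 252 (m(O, M) = 9*28 = 252)
L(B) = 2*B
v(Z, h) = 4 + Z + 3*h (v(Z, h) = (Z + h) + 2*(2 + h) = (Z + h) + (4 + 2*h) = 4 + Z + 3*h)
E(q) = 8 + (-1060 + q)*(252 + q) (E(q) = 8 + (252 + q)*(-1060 + q) = 8 + (-1060 + q)*(252 + q))
((2346838 + 1341517)*(-1587270 + E(525)))/v(346, -1601) = ((2346838 + 1341517)*(-1587270 + (-267112 + 525² - 808*525)))/(4 + 346 + 3*(-1601)) = (3688355*(-1587270 + (-267112 + 275625 - 424200)))/(4 + 346 - 4803) = (3688355*(-1587270 - 415687))/(-4453) = (3688355*(-2002957))*(-1/4453) = -7387616465735*(-1/4453) = 7387616465735/4453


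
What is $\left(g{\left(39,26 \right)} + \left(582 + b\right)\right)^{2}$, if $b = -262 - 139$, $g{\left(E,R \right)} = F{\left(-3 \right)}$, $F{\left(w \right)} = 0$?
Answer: $32761$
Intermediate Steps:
$g{\left(E,R \right)} = 0$
$b = -401$
$\left(g{\left(39,26 \right)} + \left(582 + b\right)\right)^{2} = \left(0 + \left(582 - 401\right)\right)^{2} = \left(0 + 181\right)^{2} = 181^{2} = 32761$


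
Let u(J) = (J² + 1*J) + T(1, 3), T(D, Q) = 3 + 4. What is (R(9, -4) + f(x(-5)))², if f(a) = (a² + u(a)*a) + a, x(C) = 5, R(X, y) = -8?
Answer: 42849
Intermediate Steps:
T(D, Q) = 7
u(J) = 7 + J + J² (u(J) = (J² + 1*J) + 7 = (J² + J) + 7 = (J + J²) + 7 = 7 + J + J²)
f(a) = a + a² + a*(7 + a + a²) (f(a) = (a² + (7 + a + a²)*a) + a = (a² + a*(7 + a + a²)) + a = a + a² + a*(7 + a + a²))
(R(9, -4) + f(x(-5)))² = (-8 + 5*(8 + 5² + 2*5))² = (-8 + 5*(8 + 25 + 10))² = (-8 + 5*43)² = (-8 + 215)² = 207² = 42849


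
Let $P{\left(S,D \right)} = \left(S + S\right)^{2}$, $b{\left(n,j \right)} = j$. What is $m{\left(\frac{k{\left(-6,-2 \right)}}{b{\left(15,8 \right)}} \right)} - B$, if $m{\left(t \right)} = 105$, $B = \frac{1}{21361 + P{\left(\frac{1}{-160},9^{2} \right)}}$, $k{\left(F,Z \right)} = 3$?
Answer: $\frac{14354585705}{136710401} \approx 105.0$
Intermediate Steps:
$P{\left(S,D \right)} = 4 S^{2}$ ($P{\left(S,D \right)} = \left(2 S\right)^{2} = 4 S^{2}$)
$B = \frac{6400}{136710401}$ ($B = \frac{1}{21361 + 4 \left(\frac{1}{-160}\right)^{2}} = \frac{1}{21361 + 4 \left(- \frac{1}{160}\right)^{2}} = \frac{1}{21361 + 4 \cdot \frac{1}{25600}} = \frac{1}{21361 + \frac{1}{6400}} = \frac{1}{\frac{136710401}{6400}} = \frac{6400}{136710401} \approx 4.6814 \cdot 10^{-5}$)
$m{\left(\frac{k{\left(-6,-2 \right)}}{b{\left(15,8 \right)}} \right)} - B = 105 - \frac{6400}{136710401} = \frac{14354585705}{136710401}$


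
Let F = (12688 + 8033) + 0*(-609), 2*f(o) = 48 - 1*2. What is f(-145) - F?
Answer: -20698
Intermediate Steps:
f(o) = 23 (f(o) = (48 - 1*2)/2 = (48 - 2)/2 = (1/2)*46 = 23)
F = 20721 (F = 20721 + 0 = 20721)
f(-145) - F = 23 - 1*20721 = 23 - 20721 = -20698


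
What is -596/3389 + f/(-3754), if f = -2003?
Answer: 4550783/12722306 ≈ 0.35770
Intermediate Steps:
-596/3389 + f/(-3754) = -596/3389 - 2003/(-3754) = -596*1/3389 - 2003*(-1/3754) = -596/3389 + 2003/3754 = 4550783/12722306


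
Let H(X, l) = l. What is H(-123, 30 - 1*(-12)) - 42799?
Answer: -42757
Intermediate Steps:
H(-123, 30 - 1*(-12)) - 42799 = (30 - 1*(-12)) - 42799 = (30 + 12) - 42799 = 42 - 42799 = -42757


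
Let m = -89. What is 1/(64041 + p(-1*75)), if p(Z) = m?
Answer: 1/63952 ≈ 1.5637e-5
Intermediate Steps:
p(Z) = -89
1/(64041 + p(-1*75)) = 1/(64041 - 89) = 1/63952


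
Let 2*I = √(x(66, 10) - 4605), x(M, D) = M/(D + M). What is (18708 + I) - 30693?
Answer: -11985 + I*√6648366/76 ≈ -11985.0 + 33.927*I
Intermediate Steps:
I = I*√6648366/76 (I = √(66/(10 + 66) - 4605)/2 = √(66/76 - 4605)/2 = √(66*(1/76) - 4605)/2 = √(33/38 - 4605)/2 = √(-174957/38)/2 = (I*√6648366/38)/2 = I*√6648366/76 ≈ 33.927*I)
(18708 + I) - 30693 = (18708 + I*√6648366/76) - 30693 = -11985 + I*√6648366/76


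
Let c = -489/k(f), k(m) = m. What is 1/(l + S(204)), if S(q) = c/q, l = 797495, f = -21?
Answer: 1428/1138823023 ≈ 1.2539e-6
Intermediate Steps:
c = 163/7 (c = -489/(-21) = -489*(-1/21) = 163/7 ≈ 23.286)
S(q) = 163/(7*q)
1/(l + S(204)) = 1/(797495 + (163/7)/204) = 1/(797495 + (163/7)*(1/204)) = 1/(797495 + 163/1428) = 1/(1138823023/1428) = 1428/1138823023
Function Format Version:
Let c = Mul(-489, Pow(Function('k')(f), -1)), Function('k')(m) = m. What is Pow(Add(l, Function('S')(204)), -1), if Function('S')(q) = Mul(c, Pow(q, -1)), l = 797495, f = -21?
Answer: Rational(1428, 1138823023) ≈ 1.2539e-6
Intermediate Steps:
c = Rational(163, 7) (c = Mul(-489, Pow(-21, -1)) = Mul(-489, Rational(-1, 21)) = Rational(163, 7) ≈ 23.286)
Function('S')(q) = Mul(Rational(163, 7), Pow(q, -1))
Pow(Add(l, Function('S')(204)), -1) = Pow(Add(797495, Mul(Rational(163, 7), Pow(204, -1))), -1) = Pow(Add(797495, Mul(Rational(163, 7), Rational(1, 204))), -1) = Pow(Add(797495, Rational(163, 1428)), -1) = Pow(Rational(1138823023, 1428), -1) = Rational(1428, 1138823023)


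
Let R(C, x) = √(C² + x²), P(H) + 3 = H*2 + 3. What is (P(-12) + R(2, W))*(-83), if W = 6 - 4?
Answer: 1992 - 166*√2 ≈ 1757.2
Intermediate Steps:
P(H) = 2*H (P(H) = -3 + (H*2 + 3) = -3 + (2*H + 3) = -3 + (3 + 2*H) = 2*H)
W = 2
(P(-12) + R(2, W))*(-83) = (2*(-12) + √(2² + 2²))*(-83) = (-24 + √(4 + 4))*(-83) = (-24 + √8)*(-83) = (-24 + 2*√2)*(-83) = 1992 - 166*√2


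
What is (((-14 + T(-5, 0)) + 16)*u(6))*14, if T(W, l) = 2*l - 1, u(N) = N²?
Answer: 504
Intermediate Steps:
T(W, l) = -1 + 2*l
(((-14 + T(-5, 0)) + 16)*u(6))*14 = (((-14 + (-1 + 2*0)) + 16)*6²)*14 = (((-14 + (-1 + 0)) + 16)*36)*14 = (((-14 - 1) + 16)*36)*14 = ((-15 + 16)*36)*14 = (1*36)*14 = 36*14 = 504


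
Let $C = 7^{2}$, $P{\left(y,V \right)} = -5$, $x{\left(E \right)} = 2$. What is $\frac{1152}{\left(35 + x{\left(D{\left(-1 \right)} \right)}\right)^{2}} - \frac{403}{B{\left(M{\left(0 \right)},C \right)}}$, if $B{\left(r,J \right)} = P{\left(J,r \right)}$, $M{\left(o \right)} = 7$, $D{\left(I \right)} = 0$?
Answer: $\frac{557467}{6845} \approx 81.442$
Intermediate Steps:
$C = 49$
$B{\left(r,J \right)} = -5$
$\frac{1152}{\left(35 + x{\left(D{\left(-1 \right)} \right)}\right)^{2}} - \frac{403}{B{\left(M{\left(0 \right)},C \right)}} = \frac{1152}{\left(35 + 2\right)^{2}} - \frac{403}{-5} = \frac{1152}{37^{2}} - - \frac{403}{5} = \frac{1152}{1369} + \frac{403}{5} = \frac{557467}{6845}$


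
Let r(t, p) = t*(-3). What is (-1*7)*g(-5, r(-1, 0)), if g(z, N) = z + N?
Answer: 14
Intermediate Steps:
r(t, p) = -3*t
g(z, N) = N + z
(-1*7)*g(-5, r(-1, 0)) = (-1*7)*(-3*(-1) - 5) = -7*(3 - 5) = -7*(-2) = 14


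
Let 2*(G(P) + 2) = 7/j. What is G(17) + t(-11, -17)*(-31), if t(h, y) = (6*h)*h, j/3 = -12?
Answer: -1620583/72 ≈ -22508.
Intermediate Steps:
j = -36 (j = 3*(-12) = -36)
G(P) = -151/72 (G(P) = -2 + (7/(-36))/2 = -2 + (7*(-1/36))/2 = -2 + (½)*(-7/36) = -2 - 7/72 = -151/72)
t(h, y) = 6*h²
G(17) + t(-11, -17)*(-31) = -151/72 + (6*(-11)²)*(-31) = -151/72 + (6*121)*(-31) = -151/72 + 726*(-31) = -151/72 - 22506 = -1620583/72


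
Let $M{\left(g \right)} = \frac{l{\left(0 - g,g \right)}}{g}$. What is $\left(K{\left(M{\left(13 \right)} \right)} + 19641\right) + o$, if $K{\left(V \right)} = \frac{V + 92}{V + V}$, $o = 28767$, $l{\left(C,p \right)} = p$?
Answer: $\frac{96909}{2} \approx 48455.0$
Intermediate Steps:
$M{\left(g \right)} = 1$ ($M{\left(g \right)} = \frac{g}{g} = 1$)
$K{\left(V \right)} = \frac{92 + V}{2 V}$
$\left(K{\left(M{\left(13 \right)} \right)} + 19641\right) + o = \left(\frac{92 + 1}{2 \cdot 1} + 19641\right) + 28767 = \left(\frac{1}{2} \cdot 1 \cdot 93 + 19641\right) + 28767 = \left(\frac{93}{2} + 19641\right) + 28767 = \frac{39375}{2} + 28767 = \frac{96909}{2}$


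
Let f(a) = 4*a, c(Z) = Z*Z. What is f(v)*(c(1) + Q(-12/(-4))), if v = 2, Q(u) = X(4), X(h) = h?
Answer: 40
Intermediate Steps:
Q(u) = 4
c(Z) = Z²
f(v)*(c(1) + Q(-12/(-4))) = (4*2)*(1² + 4) = 8*(1 + 4) = 8*5 = 40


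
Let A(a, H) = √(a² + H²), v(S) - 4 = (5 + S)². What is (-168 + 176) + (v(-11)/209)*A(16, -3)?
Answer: 8 + 40*√265/209 ≈ 11.116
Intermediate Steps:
v(S) = 4 + (5 + S)²
A(a, H) = √(H² + a²)
(-168 + 176) + (v(-11)/209)*A(16, -3) = (-168 + 176) + ((4 + (5 - 11)²)/209)*√((-3)² + 16²) = 8 + ((4 + (-6)²)*(1/209))*√(9 + 256) = 8 + ((4 + 36)*(1/209))*√265 = 8 + (40*(1/209))*√265 = 8 + 40*√265/209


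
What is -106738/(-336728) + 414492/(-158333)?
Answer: -8762208173/3808225316 ≈ -2.3009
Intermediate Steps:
-106738/(-336728) + 414492/(-158333) = -106738*(-1/336728) + 414492*(-1/158333) = 53369/168364 - 414492/158333 = -8762208173/3808225316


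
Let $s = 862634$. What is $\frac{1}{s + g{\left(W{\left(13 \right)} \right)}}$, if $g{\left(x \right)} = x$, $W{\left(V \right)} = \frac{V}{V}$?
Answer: $\frac{1}{862635} \approx 1.1592 \cdot 10^{-6}$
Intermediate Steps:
$W{\left(V \right)} = 1$
$\frac{1}{s + g{\left(W{\left(13 \right)} \right)}} = \frac{1}{862634 + 1} = \frac{1}{862635}$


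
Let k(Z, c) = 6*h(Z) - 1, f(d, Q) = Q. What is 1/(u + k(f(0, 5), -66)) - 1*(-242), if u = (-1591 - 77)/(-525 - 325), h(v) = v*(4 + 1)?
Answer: 15526903/64159 ≈ 242.01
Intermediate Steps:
h(v) = 5*v (h(v) = v*5 = 5*v)
u = 834/425 (u = -1668/(-850) = -1668*(-1/850) = 834/425 ≈ 1.9624)
k(Z, c) = -1 + 30*Z (k(Z, c) = 6*(5*Z) - 1 = 30*Z - 1 = -1 + 30*Z)
1/(u + k(f(0, 5), -66)) - 1*(-242) = 1/(834/425 + (-1 + 30*5)) - 1*(-242) = 1/(834/425 + (-1 + 150)) + 242 = 1/(834/425 + 149) + 242 = 1/(64159/425) + 242 = 425/64159 + 242 = 15526903/64159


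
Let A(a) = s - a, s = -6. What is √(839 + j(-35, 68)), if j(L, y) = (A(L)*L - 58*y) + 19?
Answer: I*√4101 ≈ 64.039*I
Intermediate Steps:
A(a) = -6 - a
j(L, y) = 19 - 58*y + L*(-6 - L) (j(L, y) = ((-6 - L)*L - 58*y) + 19 = (L*(-6 - L) - 58*y) + 19 = (-58*y + L*(-6 - L)) + 19 = 19 - 58*y + L*(-6 - L))
√(839 + j(-35, 68)) = √(839 + (19 - 58*68 - 1*(-35)*(6 - 35))) = √(839 + (19 - 3944 - 1*(-35)*(-29))) = √(839 + (19 - 3944 - 1015)) = √(839 - 4940) = √(-4101) = I*√4101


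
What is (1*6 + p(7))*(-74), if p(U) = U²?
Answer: -4070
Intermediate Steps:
(1*6 + p(7))*(-74) = (1*6 + 7²)*(-74) = (6 + 49)*(-74) = 55*(-74) = -4070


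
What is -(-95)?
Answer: 95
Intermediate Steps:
-(-95) = -95*(-1) = 95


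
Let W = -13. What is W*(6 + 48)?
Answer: -702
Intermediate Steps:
W*(6 + 48) = -13*(6 + 48) = -13*54 = -702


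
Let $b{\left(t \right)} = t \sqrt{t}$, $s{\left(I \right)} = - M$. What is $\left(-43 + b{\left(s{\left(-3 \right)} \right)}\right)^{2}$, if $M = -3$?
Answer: $1876 - 258 \sqrt{3} \approx 1429.1$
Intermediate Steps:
$s{\left(I \right)} = 3$ ($s{\left(I \right)} = \left(-1\right) \left(-3\right) = 3$)
$b{\left(t \right)} = t^{\frac{3}{2}}$
$\left(-43 + b{\left(s{\left(-3 \right)} \right)}\right)^{2} = \left(-43 + 3^{\frac{3}{2}}\right)^{2} = \left(-43 + 3 \sqrt{3}\right)^{2}$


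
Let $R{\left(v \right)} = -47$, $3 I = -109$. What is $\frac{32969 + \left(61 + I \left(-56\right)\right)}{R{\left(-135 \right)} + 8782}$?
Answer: $\frac{105194}{26205} \approx 4.0143$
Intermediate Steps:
$I = - \frac{109}{3}$ ($I = \frac{1}{3} \left(-109\right) = - \frac{109}{3} \approx -36.333$)
$\frac{32969 + \left(61 + I \left(-56\right)\right)}{R{\left(-135 \right)} + 8782} = \frac{32969 + \left(61 - - \frac{6104}{3}\right)}{-47 + 8782} = \frac{32969 + \left(61 + \frac{6104}{3}\right)}{8735} = \left(32969 + \frac{6287}{3}\right) \frac{1}{8735} = \frac{105194}{3} \cdot \frac{1}{8735} = \frac{105194}{26205}$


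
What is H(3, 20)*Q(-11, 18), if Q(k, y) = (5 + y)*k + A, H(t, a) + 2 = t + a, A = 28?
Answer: -4725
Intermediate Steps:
H(t, a) = -2 + a + t (H(t, a) = -2 + (t + a) = -2 + (a + t) = -2 + a + t)
Q(k, y) = 28 + k*(5 + y) (Q(k, y) = (5 + y)*k + 28 = k*(5 + y) + 28 = 28 + k*(5 + y))
H(3, 20)*Q(-11, 18) = (-2 + 20 + 3)*(28 + 5*(-11) - 11*18) = 21*(28 - 55 - 198) = 21*(-225) = -4725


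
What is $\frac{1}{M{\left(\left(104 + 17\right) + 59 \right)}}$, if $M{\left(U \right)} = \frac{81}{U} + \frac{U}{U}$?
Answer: $\frac{20}{29} \approx 0.68966$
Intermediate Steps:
$M{\left(U \right)} = 1 + \frac{81}{U}$ ($M{\left(U \right)} = \frac{81}{U} + 1 = 1 + \frac{81}{U}$)
$\frac{1}{M{\left(\left(104 + 17\right) + 59 \right)}} = \frac{1}{\frac{1}{\left(104 + 17\right) + 59} \left(81 + \left(\left(104 + 17\right) + 59\right)\right)} = \frac{1}{\frac{1}{121 + 59} \left(81 + \left(121 + 59\right)\right)} = \frac{1}{\frac{1}{180} \left(81 + 180\right)} = \frac{1}{\frac{1}{180} \cdot 261} = \frac{1}{\frac{29}{20}} = \frac{20}{29}$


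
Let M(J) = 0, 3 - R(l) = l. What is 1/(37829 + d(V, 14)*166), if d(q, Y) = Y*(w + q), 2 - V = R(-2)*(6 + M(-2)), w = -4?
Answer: -1/36539 ≈ -2.7368e-5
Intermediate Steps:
R(l) = 3 - l
V = -28 (V = 2 - (3 - 1*(-2))*(6 + 0) = 2 - (3 + 2)*6 = 2 - 5*6 = 2 - 1*30 = 2 - 30 = -28)
d(q, Y) = Y*(-4 + q)
1/(37829 + d(V, 14)*166) = 1/(37829 + (14*(-4 - 28))*166) = 1/(37829 + (14*(-32))*166) = 1/(37829 - 448*166) = 1/(37829 - 74368) = 1/(-36539) = -1/36539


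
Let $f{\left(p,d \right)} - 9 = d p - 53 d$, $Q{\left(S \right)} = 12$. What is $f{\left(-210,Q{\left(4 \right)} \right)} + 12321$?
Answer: $9174$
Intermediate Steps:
$f{\left(p,d \right)} = 9 - 53 d + d p$ ($f{\left(p,d \right)} = 9 + \left(d p - 53 d\right) = 9 + \left(- 53 d + d p\right) = 9 - 53 d + d p$)
$f{\left(-210,Q{\left(4 \right)} \right)} + 12321 = \left(9 - 636 + 12 \left(-210\right)\right) + 12321 = \left(9 - 636 - 2520\right) + 12321 = -3147 + 12321 = 9174$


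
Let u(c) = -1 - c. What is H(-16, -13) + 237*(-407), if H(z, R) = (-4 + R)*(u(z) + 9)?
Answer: -96867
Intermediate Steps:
H(z, R) = (-4 + R)*(8 - z) (H(z, R) = (-4 + R)*((-1 - z) + 9) = (-4 + R)*(8 - z))
H(-16, -13) + 237*(-407) = (-32 + 4*(-16) + 8*(-13) - 1*(-13)*(-16)) + 237*(-407) = (-32 - 64 - 104 - 208) - 96459 = -408 - 96459 = -96867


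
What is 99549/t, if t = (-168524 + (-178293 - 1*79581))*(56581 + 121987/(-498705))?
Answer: -49645584045/12031717401303964 ≈ -4.1262e-6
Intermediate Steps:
t = -12031717401303964/498705 (t = (-168524 + (-178293 - 79581))*(56581 + 121987*(-1/498705)) = (-168524 - 257874)*(56581 - 121987/498705) = -426398*28217105618/498705 = -12031717401303964/498705 ≈ -2.4126e+10)
99549/t = 99549/(-12031717401303964/498705) = 99549*(-498705/12031717401303964) = -49645584045/12031717401303964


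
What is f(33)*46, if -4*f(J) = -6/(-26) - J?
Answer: 4899/13 ≈ 376.85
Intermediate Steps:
f(J) = -3/52 + J/4 (f(J) = -(-6/(-26) - J)/4 = -(-6*(-1/26) - J)/4 = -(3/13 - J)/4 = -3/52 + J/4)
f(33)*46 = (-3/52 + (¼)*33)*46 = (-3/52 + 33/4)*46 = (213/26)*46 = 4899/13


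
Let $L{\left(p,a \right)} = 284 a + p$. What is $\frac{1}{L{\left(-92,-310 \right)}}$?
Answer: $- \frac{1}{88132} \approx -1.1347 \cdot 10^{-5}$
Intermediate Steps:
$L{\left(p,a \right)} = p + 284 a$
$\frac{1}{L{\left(-92,-310 \right)}} = \frac{1}{-92 + 284 \left(-310\right)} = \frac{1}{-92 - 88040} = \frac{1}{-88132} = - \frac{1}{88132}$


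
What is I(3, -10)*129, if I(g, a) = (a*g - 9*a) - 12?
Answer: 6192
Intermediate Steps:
I(g, a) = -12 - 9*a + a*g (I(g, a) = (-9*a + a*g) - 12 = -12 - 9*a + a*g)
I(3, -10)*129 = (-12 - 9*(-10) - 10*3)*129 = (-12 + 90 - 30)*129 = 48*129 = 6192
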